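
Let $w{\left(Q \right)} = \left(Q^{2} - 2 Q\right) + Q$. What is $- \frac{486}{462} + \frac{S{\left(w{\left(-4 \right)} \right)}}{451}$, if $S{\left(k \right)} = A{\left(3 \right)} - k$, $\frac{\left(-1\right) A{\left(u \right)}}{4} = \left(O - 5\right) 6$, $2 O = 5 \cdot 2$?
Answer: $- \frac{3461}{3157} \approx -1.0963$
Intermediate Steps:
$w{\left(Q \right)} = Q^{2} - Q$
$O = 5$ ($O = \frac{5 \cdot 2}{2} = \frac{1}{2} \cdot 10 = 5$)
$A{\left(u \right)} = 0$ ($A{\left(u \right)} = - 4 \left(5 - 5\right) 6 = - 4 \cdot 0 \cdot 6 = \left(-4\right) 0 = 0$)
$S{\left(k \right)} = - k$ ($S{\left(k \right)} = 0 - k = - k$)
$- \frac{486}{462} + \frac{S{\left(w{\left(-4 \right)} \right)}}{451} = - \frac{486}{462} + \frac{\left(-1\right) \left(- 4 \left(-1 - 4\right)\right)}{451} = \left(-486\right) \frac{1}{462} + - \left(-4\right) \left(-5\right) \frac{1}{451} = - \frac{81}{77} + \left(-1\right) 20 \cdot \frac{1}{451} = - \frac{81}{77} - \frac{20}{451} = - \frac{3461}{3157}$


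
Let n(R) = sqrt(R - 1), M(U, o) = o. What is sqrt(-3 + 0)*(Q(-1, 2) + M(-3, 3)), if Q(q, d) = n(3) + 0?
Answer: I*sqrt(3)*(3 + sqrt(2)) ≈ 7.6456*I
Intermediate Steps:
n(R) = sqrt(-1 + R)
Q(q, d) = sqrt(2) (Q(q, d) = sqrt(-1 + 3) + 0 = sqrt(2) + 0 = sqrt(2))
sqrt(-3 + 0)*(Q(-1, 2) + M(-3, 3)) = sqrt(-3 + 0)*(sqrt(2) + 3) = sqrt(-3)*(3 + sqrt(2)) = (I*sqrt(3))*(3 + sqrt(2)) = I*sqrt(3)*(3 + sqrt(2))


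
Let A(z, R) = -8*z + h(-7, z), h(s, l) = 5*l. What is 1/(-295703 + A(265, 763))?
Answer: -1/296498 ≈ -3.3727e-6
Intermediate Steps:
A(z, R) = -3*z (A(z, R) = -8*z + 5*z = -3*z)
1/(-295703 + A(265, 763)) = 1/(-295703 - 3*265) = 1/(-295703 - 795) = 1/(-296498) = -1/296498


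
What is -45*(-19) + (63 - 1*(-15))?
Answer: 933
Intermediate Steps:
-45*(-19) + (63 - 1*(-15)) = 855 + (63 + 15) = 855 + 78 = 933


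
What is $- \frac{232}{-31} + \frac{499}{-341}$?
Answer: $\frac{2053}{341} \approx 6.0205$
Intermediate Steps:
$- \frac{232}{-31} + \frac{499}{-341} = \left(-232\right) \left(- \frac{1}{31}\right) + 499 \left(- \frac{1}{341}\right) = \frac{232}{31} - \frac{499}{341} = \frac{2053}{341}$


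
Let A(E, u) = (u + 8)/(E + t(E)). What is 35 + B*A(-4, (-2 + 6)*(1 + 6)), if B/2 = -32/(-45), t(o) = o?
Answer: 143/5 ≈ 28.600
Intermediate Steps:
B = 64/45 (B = 2*(-32/(-45)) = 2*(-32*(-1/45)) = 2*(32/45) = 64/45 ≈ 1.4222)
A(E, u) = (8 + u)/(2*E) (A(E, u) = (u + 8)/(E + E) = (8 + u)/((2*E)) = (8 + u)*(1/(2*E)) = (8 + u)/(2*E))
35 + B*A(-4, (-2 + 6)*(1 + 6)) = 35 + 64*((½)*(8 + (-2 + 6)*(1 + 6))/(-4))/45 = 35 + 64*((½)*(-¼)*(8 + 4*7))/45 = 35 + 64*((½)*(-¼)*(8 + 28))/45 = 35 + 64*((½)*(-¼)*36)/45 = 35 + (64/45)*(-9/2) = 35 - 32/5 = 143/5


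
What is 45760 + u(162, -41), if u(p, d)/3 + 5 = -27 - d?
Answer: 45787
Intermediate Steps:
u(p, d) = -96 - 3*d (u(p, d) = -15 + 3*(-27 - d) = -15 + (-81 - 3*d) = -96 - 3*d)
45760 + u(162, -41) = 45760 + (-96 - 3*(-41)) = 45760 + (-96 + 123) = 45760 + 27 = 45787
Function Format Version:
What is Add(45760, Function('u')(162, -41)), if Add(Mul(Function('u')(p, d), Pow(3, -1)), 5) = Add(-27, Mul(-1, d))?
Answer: 45787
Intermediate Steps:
Function('u')(p, d) = Add(-96, Mul(-3, d)) (Function('u')(p, d) = Add(-15, Mul(3, Add(-27, Mul(-1, d)))) = Add(-15, Add(-81, Mul(-3, d))) = Add(-96, Mul(-3, d)))
Add(45760, Function('u')(162, -41)) = Add(45760, Add(-96, Mul(-3, -41))) = Add(45760, Add(-96, 123)) = Add(45760, 27) = 45787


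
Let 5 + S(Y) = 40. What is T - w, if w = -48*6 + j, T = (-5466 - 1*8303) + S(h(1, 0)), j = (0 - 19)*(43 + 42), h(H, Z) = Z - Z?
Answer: -11831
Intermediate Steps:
h(H, Z) = 0
S(Y) = 35 (S(Y) = -5 + 40 = 35)
j = -1615 (j = -19*85 = -1615)
T = -13734 (T = (-5466 - 1*8303) + 35 = (-5466 - 8303) + 35 = -13769 + 35 = -13734)
w = -1903 (w = -48*6 - 1615 = -288 - 1615 = -1903)
T - w = -13734 - 1*(-1903) = -13734 + 1903 = -11831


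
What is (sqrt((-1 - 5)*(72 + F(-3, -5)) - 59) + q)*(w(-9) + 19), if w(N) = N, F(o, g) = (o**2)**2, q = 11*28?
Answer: 3080 + 10*I*sqrt(977) ≈ 3080.0 + 312.57*I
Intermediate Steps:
q = 308
F(o, g) = o**4
(sqrt((-1 - 5)*(72 + F(-3, -5)) - 59) + q)*(w(-9) + 19) = (sqrt((-1 - 5)*(72 + (-3)**4) - 59) + 308)*(-9 + 19) = (sqrt(-6*(72 + 81) - 59) + 308)*10 = (sqrt(-6*153 - 59) + 308)*10 = (sqrt(-918 - 59) + 308)*10 = (sqrt(-977) + 308)*10 = (I*sqrt(977) + 308)*10 = (308 + I*sqrt(977))*10 = 3080 + 10*I*sqrt(977)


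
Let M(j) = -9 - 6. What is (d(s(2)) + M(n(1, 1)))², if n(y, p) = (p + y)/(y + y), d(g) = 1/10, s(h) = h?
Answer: 22201/100 ≈ 222.01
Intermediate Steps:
d(g) = ⅒
n(y, p) = (p + y)/(2*y) (n(y, p) = (p + y)/((2*y)) = (p + y)*(1/(2*y)) = (p + y)/(2*y))
M(j) = -15
(d(s(2)) + M(n(1, 1)))² = (⅒ - 15)² = (-149/10)² = 22201/100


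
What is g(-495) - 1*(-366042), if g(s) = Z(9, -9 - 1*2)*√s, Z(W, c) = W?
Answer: 366042 + 27*I*√55 ≈ 3.6604e+5 + 200.24*I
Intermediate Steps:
g(s) = 9*√s
g(-495) - 1*(-366042) = 9*√(-495) - 1*(-366042) = 9*(3*I*√55) + 366042 = 27*I*√55 + 366042 = 366042 + 27*I*√55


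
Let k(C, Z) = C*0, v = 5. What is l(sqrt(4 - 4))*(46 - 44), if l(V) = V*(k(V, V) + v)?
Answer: 0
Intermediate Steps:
k(C, Z) = 0
l(V) = 5*V (l(V) = V*(0 + 5) = V*5 = 5*V)
l(sqrt(4 - 4))*(46 - 44) = (5*sqrt(4 - 4))*(46 - 44) = (5*sqrt(0))*2 = (5*0)*2 = 0*2 = 0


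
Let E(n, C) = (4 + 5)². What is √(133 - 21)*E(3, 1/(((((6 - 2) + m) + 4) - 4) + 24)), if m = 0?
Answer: 324*√7 ≈ 857.22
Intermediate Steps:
E(n, C) = 81 (E(n, C) = 9² = 81)
√(133 - 21)*E(3, 1/(((((6 - 2) + m) + 4) - 4) + 24)) = √(133 - 21)*81 = √112*81 = (4*√7)*81 = 324*√7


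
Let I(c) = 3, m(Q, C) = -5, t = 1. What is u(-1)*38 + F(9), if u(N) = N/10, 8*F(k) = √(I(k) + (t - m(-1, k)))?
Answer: -137/40 ≈ -3.4250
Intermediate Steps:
F(k) = 3/8 (F(k) = √(3 + (1 - 1*(-5)))/8 = √(3 + (1 + 5))/8 = √(3 + 6)/8 = √9/8 = (⅛)*3 = 3/8)
u(N) = N/10 (u(N) = N*(⅒) = N/10)
u(-1)*38 + F(9) = ((⅒)*(-1))*38 + 3/8 = -⅒*38 + 3/8 = -19/5 + 3/8 = -137/40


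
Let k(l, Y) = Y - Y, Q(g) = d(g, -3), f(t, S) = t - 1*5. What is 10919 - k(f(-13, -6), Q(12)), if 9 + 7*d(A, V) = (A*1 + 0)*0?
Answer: 10919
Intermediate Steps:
f(t, S) = -5 + t (f(t, S) = t - 5 = -5 + t)
d(A, V) = -9/7 (d(A, V) = -9/7 + ((A*1 + 0)*0)/7 = -9/7 + ((A + 0)*0)/7 = -9/7 + (A*0)/7 = -9/7 + (⅐)*0 = -9/7 + 0 = -9/7)
Q(g) = -9/7
k(l, Y) = 0
10919 - k(f(-13, -6), Q(12)) = 10919 - 1*0 = 10919 + 0 = 10919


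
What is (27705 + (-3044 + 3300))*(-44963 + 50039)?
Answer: 141930036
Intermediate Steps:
(27705 + (-3044 + 3300))*(-44963 + 50039) = (27705 + 256)*5076 = 27961*5076 = 141930036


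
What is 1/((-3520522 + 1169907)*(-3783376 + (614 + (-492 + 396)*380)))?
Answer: 1/8977567533830 ≈ 1.1139e-13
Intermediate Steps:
1/((-3520522 + 1169907)*(-3783376 + (614 + (-492 + 396)*380))) = 1/(-2350615*(-3783376 + (614 - 96*380))) = 1/(-2350615*(-3783376 + (614 - 36480))) = 1/(-2350615*(-3783376 - 35866)) = 1/(-2350615*(-3819242)) = 1/8977567533830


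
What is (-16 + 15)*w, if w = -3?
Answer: 3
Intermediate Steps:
(-16 + 15)*w = (-16 + 15)*(-3) = -1*(-3) = 3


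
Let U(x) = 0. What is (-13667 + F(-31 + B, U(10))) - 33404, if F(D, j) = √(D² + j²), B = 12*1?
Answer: -47052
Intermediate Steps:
B = 12
(-13667 + F(-31 + B, U(10))) - 33404 = (-13667 + √((-31 + 12)² + 0²)) - 33404 = (-13667 + √((-19)² + 0)) - 33404 = (-13667 + √(361 + 0)) - 33404 = (-13667 + √361) - 33404 = (-13667 + 19) - 33404 = -13648 - 33404 = -47052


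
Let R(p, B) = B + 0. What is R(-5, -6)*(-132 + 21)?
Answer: 666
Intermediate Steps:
R(p, B) = B
R(-5, -6)*(-132 + 21) = -6*(-132 + 21) = -6*(-111) = 666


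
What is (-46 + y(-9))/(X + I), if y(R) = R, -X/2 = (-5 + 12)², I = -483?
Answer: 55/581 ≈ 0.094664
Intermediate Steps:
X = -98 (X = -2*(-5 + 12)² = -2*7² = -2*49 = -98)
(-46 + y(-9))/(X + I) = (-46 - 9)/(-98 - 483) = -55/(-581) = -55*(-1/581) = 55/581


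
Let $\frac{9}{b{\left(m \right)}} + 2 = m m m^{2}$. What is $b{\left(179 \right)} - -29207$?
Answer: $\frac{29984656206562}{1026625679} \approx 29207.0$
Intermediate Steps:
$b{\left(m \right)} = \frac{9}{-2 + m^{4}}$ ($b{\left(m \right)} = \frac{9}{-2 + m m m^{2}} = \frac{9}{-2 + m^{2} m^{2}} = \frac{9}{-2 + m^{4}}$)
$b{\left(179 \right)} - -29207 = \frac{9}{-2 + 179^{4}} - -29207 = \frac{9}{-2 + 1026625681} + 29207 = \frac{9}{1026625679} + 29207 = \frac{29984656206562}{1026625679}$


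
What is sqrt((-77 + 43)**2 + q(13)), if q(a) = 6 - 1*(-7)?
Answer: sqrt(1169) ≈ 34.191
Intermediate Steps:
q(a) = 13 (q(a) = 6 + 7 = 13)
sqrt((-77 + 43)**2 + q(13)) = sqrt((-77 + 43)**2 + 13) = sqrt((-34)**2 + 13) = sqrt(1156 + 13) = sqrt(1169)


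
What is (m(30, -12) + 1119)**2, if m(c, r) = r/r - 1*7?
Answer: 1238769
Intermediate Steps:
m(c, r) = -6 (m(c, r) = 1 - 7 = -6)
(m(30, -12) + 1119)**2 = (-6 + 1119)**2 = 1113**2 = 1238769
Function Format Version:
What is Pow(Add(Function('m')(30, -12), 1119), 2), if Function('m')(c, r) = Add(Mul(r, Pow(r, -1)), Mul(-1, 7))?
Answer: 1238769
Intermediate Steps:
Function('m')(c, r) = -6 (Function('m')(c, r) = Add(1, -7) = -6)
Pow(Add(Function('m')(30, -12), 1119), 2) = Pow(Add(-6, 1119), 2) = Pow(1113, 2) = 1238769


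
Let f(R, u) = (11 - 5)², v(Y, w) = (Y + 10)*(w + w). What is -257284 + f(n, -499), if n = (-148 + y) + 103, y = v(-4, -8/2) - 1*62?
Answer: -257248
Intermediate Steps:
v(Y, w) = 2*w*(10 + Y) (v(Y, w) = (10 + Y)*(2*w) = 2*w*(10 + Y))
y = -110 (y = 2*(-8/2)*(10 - 4) - 1*62 = 2*(-8*½)*6 - 62 = 2*(-4)*6 - 62 = -48 - 62 = -110)
n = -155 (n = (-148 - 110) + 103 = -258 + 103 = -155)
f(R, u) = 36 (f(R, u) = 6² = 36)
-257284 + f(n, -499) = -257284 + 36 = -257248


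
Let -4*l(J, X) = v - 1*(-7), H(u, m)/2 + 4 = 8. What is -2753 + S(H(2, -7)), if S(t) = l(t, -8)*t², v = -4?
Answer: -2801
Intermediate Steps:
H(u, m) = 8 (H(u, m) = -8 + 2*8 = -8 + 16 = 8)
l(J, X) = -¾ (l(J, X) = -(-4 - 1*(-7))/4 = -(-4 + 7)/4 = -¼*3 = -¾)
S(t) = -3*t²/4
-2753 + S(H(2, -7)) = -2753 - ¾*8² = -2753 - ¾*64 = -2753 - 48 = -2801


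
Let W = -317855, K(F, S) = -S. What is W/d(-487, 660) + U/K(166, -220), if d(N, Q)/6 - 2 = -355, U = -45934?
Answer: -3420014/58245 ≈ -58.718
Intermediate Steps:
d(N, Q) = -2118 (d(N, Q) = 12 + 6*(-355) = 12 - 2130 = -2118)
W/d(-487, 660) + U/K(166, -220) = -317855/(-2118) - 45934/((-1*(-220))) = -317855*(-1/2118) - 45934/220 = 317855/2118 - 45934*1/220 = 317855/2118 - 22967/110 = -3420014/58245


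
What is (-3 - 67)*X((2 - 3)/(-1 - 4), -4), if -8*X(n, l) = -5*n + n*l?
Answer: -63/4 ≈ -15.750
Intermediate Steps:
X(n, l) = 5*n/8 - l*n/8 (X(n, l) = -(-5*n + n*l)/8 = -(-5*n + l*n)/8 = 5*n/8 - l*n/8)
(-3 - 67)*X((2 - 3)/(-1 - 4), -4) = (-3 - 67)*(((2 - 3)/(-1 - 4))*(5 - 1*(-4))/8) = -35*(-1/(-5))*(5 + 4)/4 = -35*(-1*(-1/5))*9/4 = -35*9/(4*5) = -70*9/40 = -63/4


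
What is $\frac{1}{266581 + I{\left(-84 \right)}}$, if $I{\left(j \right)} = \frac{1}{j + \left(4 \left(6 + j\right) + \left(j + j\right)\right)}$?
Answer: $\frac{564}{150351683} \approx 3.7512 \cdot 10^{-6}$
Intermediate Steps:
$I{\left(j \right)} = \frac{1}{24 + 7 j}$ ($I{\left(j \right)} = \frac{1}{j + \left(\left(24 + 4 j\right) + 2 j\right)} = \frac{1}{j + \left(24 + 6 j\right)} = \frac{1}{24 + 7 j}$)
$\frac{1}{266581 + I{\left(-84 \right)}} = \frac{1}{266581 + \frac{1}{24 + 7 \left(-84\right)}} = \frac{1}{266581 + \frac{1}{24 - 588}} = \frac{1}{266581 + \frac{1}{-564}} = \frac{1}{266581 - \frac{1}{564}} = \frac{1}{\frac{150351683}{564}} = \frac{564}{150351683}$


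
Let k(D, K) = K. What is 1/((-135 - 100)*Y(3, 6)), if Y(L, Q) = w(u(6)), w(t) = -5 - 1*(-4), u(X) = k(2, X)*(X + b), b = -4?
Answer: 1/235 ≈ 0.0042553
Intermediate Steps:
u(X) = X*(-4 + X) (u(X) = X*(X - 4) = X*(-4 + X))
w(t) = -1 (w(t) = -5 + 4 = -1)
Y(L, Q) = -1
1/((-135 - 100)*Y(3, 6)) = 1/((-135 - 100)*(-1)) = 1/(-235*(-1)) = 1/235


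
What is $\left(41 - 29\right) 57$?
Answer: $684$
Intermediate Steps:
$\left(41 - 29\right) 57 = 12 \cdot 57 = 684$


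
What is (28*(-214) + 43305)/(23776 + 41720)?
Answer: 37313/65496 ≈ 0.56970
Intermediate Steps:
(28*(-214) + 43305)/(23776 + 41720) = (-5992 + 43305)/65496 = 37313*(1/65496) = 37313/65496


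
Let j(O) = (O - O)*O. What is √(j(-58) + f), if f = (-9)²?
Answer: 9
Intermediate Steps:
j(O) = 0 (j(O) = 0*O = 0)
f = 81
√(j(-58) + f) = √(0 + 81) = √81 = 9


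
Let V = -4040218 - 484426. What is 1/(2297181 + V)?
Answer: -1/2227463 ≈ -4.4894e-7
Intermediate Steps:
V = -4524644
1/(2297181 + V) = 1/(2297181 - 4524644) = 1/(-2227463) = -1/2227463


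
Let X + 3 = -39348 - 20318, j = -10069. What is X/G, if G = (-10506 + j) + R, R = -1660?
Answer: 59669/22235 ≈ 2.6836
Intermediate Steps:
X = -59669 (X = -3 + (-39348 - 20318) = -3 - 59666 = -59669)
G = -22235 (G = (-10506 - 10069) - 1660 = -20575 - 1660 = -22235)
X/G = -59669/(-22235) = -59669*(-1/22235) = 59669/22235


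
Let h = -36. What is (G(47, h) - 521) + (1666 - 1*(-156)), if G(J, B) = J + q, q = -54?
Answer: 1294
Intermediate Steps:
G(J, B) = -54 + J (G(J, B) = J - 54 = -54 + J)
(G(47, h) - 521) + (1666 - 1*(-156)) = ((-54 + 47) - 521) + (1666 - 1*(-156)) = (-7 - 521) + (1666 + 156) = -528 + 1822 = 1294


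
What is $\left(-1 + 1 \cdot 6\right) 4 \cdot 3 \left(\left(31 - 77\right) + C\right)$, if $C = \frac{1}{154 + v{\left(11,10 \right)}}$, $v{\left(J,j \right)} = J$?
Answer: $- \frac{30356}{11} \approx -2759.6$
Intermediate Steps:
$C = \frac{1}{165}$ ($C = \frac{1}{154 + 11} = \frac{1}{165} \approx 0.0060606$)
$\left(-1 + 1 \cdot 6\right) 4 \cdot 3 \left(\left(31 - 77\right) + C\right) = \left(-1 + 1 \cdot 6\right) 4 \cdot 3 \left(\left(31 - 77\right) + \frac{1}{165}\right) = \left(-1 + 6\right) 4 \cdot 3 \left(\left(31 - 77\right) + \frac{1}{165}\right) = 5 \cdot 4 \cdot 3 \left(-46 + \frac{1}{165}\right) = 20 \cdot 3 \left(- \frac{7589}{165}\right) = 60 \left(- \frac{7589}{165}\right) = - \frac{30356}{11}$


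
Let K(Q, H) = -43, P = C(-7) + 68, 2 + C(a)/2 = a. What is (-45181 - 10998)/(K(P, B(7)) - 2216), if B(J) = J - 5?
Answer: 56179/2259 ≈ 24.869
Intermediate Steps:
C(a) = -4 + 2*a
B(J) = -5 + J
P = 50 (P = (-4 + 2*(-7)) + 68 = (-4 - 14) + 68 = -18 + 68 = 50)
(-45181 - 10998)/(K(P, B(7)) - 2216) = (-45181 - 10998)/(-43 - 2216) = -56179/(-2259) = -56179*(-1/2259) = 56179/2259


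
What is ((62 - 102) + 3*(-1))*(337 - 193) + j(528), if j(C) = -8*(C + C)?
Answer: -14640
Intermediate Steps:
j(C) = -16*C
((62 - 102) + 3*(-1))*(337 - 193) + j(528) = ((62 - 102) + 3*(-1))*(337 - 193) - 16*528 = (-40 - 3)*144 - 8448 = -43*144 - 8448 = -6192 - 8448 = -14640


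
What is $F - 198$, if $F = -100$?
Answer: $-298$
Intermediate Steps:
$F - 198 = -100 - 198 = -298$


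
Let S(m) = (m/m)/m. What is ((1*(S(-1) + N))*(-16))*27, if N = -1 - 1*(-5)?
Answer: -1296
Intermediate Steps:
N = 4 (N = -1 + 5 = 4)
S(m) = 1/m
((1*(S(-1) + N))*(-16))*27 = ((1*(1/(-1) + 4))*(-16))*27 = ((1*(-1 + 4))*(-16))*27 = ((1*3)*(-16))*27 = (3*(-16))*27 = -48*27 = -1296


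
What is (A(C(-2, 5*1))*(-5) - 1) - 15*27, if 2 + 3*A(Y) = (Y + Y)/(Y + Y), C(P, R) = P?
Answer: -1213/3 ≈ -404.33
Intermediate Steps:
A(Y) = -1/3 (A(Y) = -2/3 + ((Y + Y)/(Y + Y))/3 = -2/3 + ((2*Y)/((2*Y)))/3 = -2/3 + ((2*Y)*(1/(2*Y)))/3 = -2/3 + (1/3)*1 = -2/3 + 1/3 = -1/3)
(A(C(-2, 5*1))*(-5) - 1) - 15*27 = (-1/3*(-5) - 1) - 15*27 = (5/3 - 1) - 405 = 2/3 - 405 = -1213/3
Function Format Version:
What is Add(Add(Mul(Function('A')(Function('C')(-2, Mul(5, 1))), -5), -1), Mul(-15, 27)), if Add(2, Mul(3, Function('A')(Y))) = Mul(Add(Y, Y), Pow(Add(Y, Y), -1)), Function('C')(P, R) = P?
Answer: Rational(-1213, 3) ≈ -404.33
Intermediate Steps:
Function('A')(Y) = Rational(-1, 3) (Function('A')(Y) = Add(Rational(-2, 3), Mul(Rational(1, 3), Mul(Add(Y, Y), Pow(Add(Y, Y), -1)))) = Add(Rational(-2, 3), Mul(Rational(1, 3), Mul(Mul(2, Y), Pow(Mul(2, Y), -1)))) = Add(Rational(-2, 3), Mul(Rational(1, 3), Mul(Mul(2, Y), Mul(Rational(1, 2), Pow(Y, -1))))) = Add(Rational(-2, 3), Mul(Rational(1, 3), 1)) = Add(Rational(-2, 3), Rational(1, 3)) = Rational(-1, 3))
Add(Add(Mul(Function('A')(Function('C')(-2, Mul(5, 1))), -5), -1), Mul(-15, 27)) = Add(Add(Mul(Rational(-1, 3), -5), -1), Mul(-15, 27)) = Add(Add(Rational(5, 3), -1), -405) = Add(Rational(2, 3), -405) = Rational(-1213, 3)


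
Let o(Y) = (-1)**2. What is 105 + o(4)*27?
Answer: 132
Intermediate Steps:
o(Y) = 1
105 + o(4)*27 = 105 + 1*27 = 105 + 27 = 132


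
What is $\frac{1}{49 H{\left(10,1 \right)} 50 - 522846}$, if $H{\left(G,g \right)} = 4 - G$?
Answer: $- \frac{1}{537546} \approx -1.8603 \cdot 10^{-6}$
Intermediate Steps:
$\frac{1}{49 H{\left(10,1 \right)} 50 - 522846} = \frac{1}{49 \left(4 - 10\right) 50 - 522846} = \frac{1}{49 \left(-6\right) 50 - 522846} = \frac{1}{\left(-294\right) 50 - 522846} = \frac{1}{-14700 - 522846} = \frac{1}{-537546} = - \frac{1}{537546}$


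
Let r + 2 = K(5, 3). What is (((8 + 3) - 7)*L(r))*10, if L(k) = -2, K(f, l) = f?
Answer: -80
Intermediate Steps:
r = 3 (r = -2 + 5 = 3)
(((8 + 3) - 7)*L(r))*10 = (((8 + 3) - 7)*(-2))*10 = ((11 - 7)*(-2))*10 = (4*(-2))*10 = -8*10 = -80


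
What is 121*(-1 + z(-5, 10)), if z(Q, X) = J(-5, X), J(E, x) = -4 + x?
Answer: 605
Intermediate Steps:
z(Q, X) = -4 + X
121*(-1 + z(-5, 10)) = 121*(-1 + (-4 + 10)) = 121*(-1 + 6) = 121*5 = 605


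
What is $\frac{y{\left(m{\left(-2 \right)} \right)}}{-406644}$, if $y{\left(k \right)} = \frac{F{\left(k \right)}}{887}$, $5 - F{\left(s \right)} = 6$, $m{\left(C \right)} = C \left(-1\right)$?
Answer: $\frac{1}{360693228} \approx 2.7724 \cdot 10^{-9}$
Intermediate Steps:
$m{\left(C \right)} = - C$
$F{\left(s \right)} = -1$ ($F{\left(s \right)} = 5 - 6 = -1$)
$y{\left(k \right)} = - \frac{1}{887}$
$\frac{y{\left(m{\left(-2 \right)} \right)}}{-406644} = - \frac{1}{887 \left(-406644\right)} = \left(- \frac{1}{887}\right) \left(- \frac{1}{406644}\right) = \frac{1}{360693228}$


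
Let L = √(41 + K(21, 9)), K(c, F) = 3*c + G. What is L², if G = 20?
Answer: 124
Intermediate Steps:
K(c, F) = 20 + 3*c (K(c, F) = 3*c + 20 = 20 + 3*c)
L = 2*√31 (L = √(41 + (20 + 3*21)) = √(41 + (20 + 63)) = √(41 + 83) = √124 = 2*√31 ≈ 11.136)
L² = (2*√31)² = 124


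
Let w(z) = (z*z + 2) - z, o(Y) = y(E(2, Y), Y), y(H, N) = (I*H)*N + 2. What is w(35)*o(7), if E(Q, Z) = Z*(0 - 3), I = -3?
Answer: 528056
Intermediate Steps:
E(Q, Z) = -3*Z (E(Q, Z) = Z*(-3) = -3*Z)
y(H, N) = 2 - 3*H*N (y(H, N) = (-3*H)*N + 2 = -3*H*N + 2 = 2 - 3*H*N)
o(Y) = 2 + 9*Y² (o(Y) = 2 - 3*(-3*Y)*Y = 2 + 9*Y²)
w(z) = 2 + z² - z (w(z) = (z² + 2) - z = (2 + z²) - z = 2 + z² - z)
w(35)*o(7) = (2 + 35² - 1*35)*(2 + 9*7²) = (2 + 1225 - 35)*(2 + 9*49) = 1192*(2 + 441) = 1192*443 = 528056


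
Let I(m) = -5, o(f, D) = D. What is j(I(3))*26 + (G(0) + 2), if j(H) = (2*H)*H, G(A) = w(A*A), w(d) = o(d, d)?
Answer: 1302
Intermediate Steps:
w(d) = d
G(A) = A² (G(A) = A*A = A²)
j(H) = 2*H²
j(I(3))*26 + (G(0) + 2) = (2*(-5)²)*26 + (0² + 2) = (2*25)*26 + (0 + 2) = 50*26 + 2 = 1300 + 2 = 1302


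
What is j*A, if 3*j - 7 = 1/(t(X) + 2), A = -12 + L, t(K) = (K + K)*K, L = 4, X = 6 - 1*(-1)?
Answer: -1402/75 ≈ -18.693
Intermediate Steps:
X = 7 (X = 6 + 1 = 7)
t(K) = 2*K² (t(K) = (2*K)*K = 2*K²)
A = -8 (A = -12 + 4 = -8)
j = 701/300 (j = 7/3 + 1/(3*(2*7² + 2)) = 7/3 + 1/(3*(2*49 + 2)) = 7/3 + 1/(3*(98 + 2)) = 7/3 + (⅓)/100 = 7/3 + (⅓)*(1/100) = 7/3 + 1/300 = 701/300 ≈ 2.3367)
j*A = (701/300)*(-8) = -1402/75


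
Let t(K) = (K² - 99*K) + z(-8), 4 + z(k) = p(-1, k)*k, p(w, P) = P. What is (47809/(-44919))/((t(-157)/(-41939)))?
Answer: 2005061651/1808079588 ≈ 1.1089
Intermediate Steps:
z(k) = -4 + k² (z(k) = -4 + k*k = -4 + k²)
t(K) = 60 + K² - 99*K (t(K) = (K² - 99*K) + (-4 + (-8)²) = (K² - 99*K) + (-4 + 64) = (K² - 99*K) + 60 = 60 + K² - 99*K)
(47809/(-44919))/((t(-157)/(-41939))) = (47809/(-44919))/(((60 + (-157)² - 99*(-157))/(-41939))) = (47809*(-1/44919))/(((60 + 24649 + 15543)*(-1/41939))) = -47809/(44919*(40252*(-1/41939))) = -47809/(44919*(-40252/41939)) = -47809/44919*(-41939/40252) = 2005061651/1808079588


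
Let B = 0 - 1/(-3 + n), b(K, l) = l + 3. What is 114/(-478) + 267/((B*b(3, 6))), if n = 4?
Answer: -21442/717 ≈ -29.905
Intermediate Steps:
b(K, l) = 3 + l
B = -1 (B = 0 - 1/(-3 + 4) = 0 - 1/1 = 0 - 1*1 = 0 - 1 = -1)
114/(-478) + 267/((B*b(3, 6))) = 114/(-478) + 267/((-(3 + 6))) = 114*(-1/478) + 267/((-1*9)) = -57/239 + 267/(-9) = -57/239 + 267*(-⅑) = -57/239 - 89/3 = -21442/717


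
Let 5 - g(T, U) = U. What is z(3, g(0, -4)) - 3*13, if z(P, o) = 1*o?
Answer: -30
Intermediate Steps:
g(T, U) = 5 - U
z(P, o) = o
z(3, g(0, -4)) - 3*13 = (5 - 1*(-4)) - 3*13 = (5 + 4) - 39 = 9 - 39 = -30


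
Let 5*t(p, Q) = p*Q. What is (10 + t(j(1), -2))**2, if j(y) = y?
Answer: 2304/25 ≈ 92.160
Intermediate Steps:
t(p, Q) = Q*p/5 (t(p, Q) = (p*Q)/5 = (Q*p)/5 = Q*p/5)
(10 + t(j(1), -2))**2 = (10 + (1/5)*(-2)*1)**2 = (10 - 2/5)**2 = (48/5)**2 = 2304/25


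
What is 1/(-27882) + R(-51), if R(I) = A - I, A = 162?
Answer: 5938865/27882 ≈ 213.00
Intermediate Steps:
R(I) = 162 - I
1/(-27882) + R(-51) = 1/(-27882) + (162 - 1*(-51)) = -1/27882 + (162 + 51) = -1/27882 + 213 = 5938865/27882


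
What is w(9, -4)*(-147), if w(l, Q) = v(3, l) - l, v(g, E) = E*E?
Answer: -10584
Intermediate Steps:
v(g, E) = E²
w(l, Q) = l² - l
w(9, -4)*(-147) = (9*(-1 + 9))*(-147) = (9*8)*(-147) = 72*(-147) = -10584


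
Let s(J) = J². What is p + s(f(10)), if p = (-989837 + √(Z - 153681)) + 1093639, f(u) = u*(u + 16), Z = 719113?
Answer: 171402 + 2*√141358 ≈ 1.7215e+5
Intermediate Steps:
f(u) = u*(16 + u)
p = 103802 + 2*√141358 (p = (-989837 + √(719113 - 153681)) + 1093639 = (-989837 + √565432) + 1093639 = (-989837 + 2*√141358) + 1093639 = 103802 + 2*√141358 ≈ 1.0455e+5)
p + s(f(10)) = (103802 + 2*√141358) + (10*(16 + 10))² = (103802 + 2*√141358) + (10*26)² = (103802 + 2*√141358) + 260² = (103802 + 2*√141358) + 67600 = 171402 + 2*√141358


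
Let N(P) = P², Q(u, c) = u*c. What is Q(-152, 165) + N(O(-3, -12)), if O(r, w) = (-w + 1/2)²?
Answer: -10655/16 ≈ -665.94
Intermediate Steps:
Q(u, c) = c*u
O(r, w) = (½ - w)² (O(r, w) = (-w + ½)² = (½ - w)²)
Q(-152, 165) + N(O(-3, -12)) = 165*(-152) + ((-1 + 2*(-12))²/4)² = -25080 + ((-1 - 24)²/4)² = -25080 + ((¼)*(-25)²)² = -25080 + ((¼)*625)² = -25080 + (625/4)² = -25080 + 390625/16 = -10655/16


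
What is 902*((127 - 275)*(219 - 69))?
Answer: -20024400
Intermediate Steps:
902*((127 - 275)*(219 - 69)) = 902*(-148*150) = 902*(-22200) = -20024400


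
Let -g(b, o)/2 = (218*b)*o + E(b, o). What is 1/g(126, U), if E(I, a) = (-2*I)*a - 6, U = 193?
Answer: -1/10505364 ≈ -9.5189e-8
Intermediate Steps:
E(I, a) = -6 - 2*I*a (E(I, a) = -2*I*a - 6 = -6 - 2*I*a)
g(b, o) = 12 - 432*b*o (g(b, o) = -2*((218*b)*o + (-6 - 2*b*o)) = -2*(218*b*o + (-6 - 2*b*o)) = -2*(-6 + 216*b*o) = 12 - 432*b*o)
1/g(126, U) = 1/(12 - 432*126*193) = 1/(12 - 10505376) = 1/(-10505364) = -1/10505364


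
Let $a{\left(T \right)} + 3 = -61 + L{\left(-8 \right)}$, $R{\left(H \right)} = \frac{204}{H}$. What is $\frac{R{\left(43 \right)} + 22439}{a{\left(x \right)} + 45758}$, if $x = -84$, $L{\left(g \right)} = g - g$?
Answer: $\frac{965081}{1964842} \approx 0.49117$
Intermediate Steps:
$L{\left(g \right)} = 0$
$a{\left(T \right)} = -64$ ($a{\left(T \right)} = -3 + \left(-61 + 0\right) = -3 - 61 = -64$)
$\frac{R{\left(43 \right)} + 22439}{a{\left(x \right)} + 45758} = \frac{\frac{204}{43} + 22439}{-64 + 45758} = \frac{204 \cdot \frac{1}{43} + 22439}{45694} = \left(\frac{204}{43} + 22439\right) \frac{1}{45694} = \frac{965081}{43} \cdot \frac{1}{45694} = \frac{965081}{1964842}$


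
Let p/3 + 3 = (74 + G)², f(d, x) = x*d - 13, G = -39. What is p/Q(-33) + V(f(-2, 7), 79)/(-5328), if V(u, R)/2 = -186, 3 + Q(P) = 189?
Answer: 272245/13764 ≈ 19.780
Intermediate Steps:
Q(P) = 186 (Q(P) = -3 + 189 = 186)
f(d, x) = -13 + d*x (f(d, x) = d*x - 13 = -13 + d*x)
V(u, R) = -372 (V(u, R) = 2*(-186) = -372)
p = 3666 (p = -9 + 3*(74 - 39)² = -9 + 3*35² = -9 + 3*1225 = -9 + 3675 = 3666)
p/Q(-33) + V(f(-2, 7), 79)/(-5328) = 3666/186 - 372/(-5328) = 3666*(1/186) - 372*(-1/5328) = 611/31 + 31/444 = 272245/13764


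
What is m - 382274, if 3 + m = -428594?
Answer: -810871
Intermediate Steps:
m = -428597 (m = -3 - 428594 = -428597)
m - 382274 = -428597 - 382274 = -810871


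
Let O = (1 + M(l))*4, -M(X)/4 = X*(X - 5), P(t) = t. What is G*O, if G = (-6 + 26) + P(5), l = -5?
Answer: -19900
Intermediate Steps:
M(X) = -4*X*(-5 + X) (M(X) = -4*X*(X - 5) = -4*X*(-5 + X))
O = -796 (O = (1 + 4*(-5)*(5 - 1*(-5)))*4 = (1 + 4*(-5)*(5 + 5))*4 = (1 + 4*(-5)*10)*4 = (1 - 200)*4 = -199*4 = -796)
G = 25 (G = (-6 + 26) + 5 = 20 + 5 = 25)
G*O = 25*(-796) = -19900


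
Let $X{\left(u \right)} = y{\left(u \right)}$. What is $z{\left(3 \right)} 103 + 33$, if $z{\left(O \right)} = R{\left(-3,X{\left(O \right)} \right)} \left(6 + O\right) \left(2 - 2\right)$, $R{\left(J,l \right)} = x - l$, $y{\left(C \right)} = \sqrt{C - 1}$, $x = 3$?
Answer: $33$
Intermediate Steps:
$y{\left(C \right)} = \sqrt{-1 + C}$
$X{\left(u \right)} = \sqrt{-1 + u}$
$R{\left(J,l \right)} = 3 - l$
$z{\left(O \right)} = 0$ ($z{\left(O \right)} = \left(3 - \sqrt{-1 + O}\right) \left(6 + O\right) \left(2 - 2\right) = \left(3 - \sqrt{-1 + O}\right) \left(6 + O\right) 0 = \left(3 - \sqrt{-1 + O}\right) 0 = 0$)
$z{\left(3 \right)} 103 + 33 = 0 \cdot 103 + 33 = 0 + 33 = 33$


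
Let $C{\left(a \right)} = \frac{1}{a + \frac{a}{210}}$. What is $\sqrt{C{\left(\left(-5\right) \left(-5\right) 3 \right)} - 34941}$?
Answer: $\frac{i \sqrt{38890191755}}{1055} \approx 186.93 i$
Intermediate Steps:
$C{\left(a \right)} = \frac{210}{211 a}$ ($C{\left(a \right)} = \frac{1}{a + a \frac{1}{210}} = \frac{1}{a + \frac{a}{210}} = \frac{1}{\frac{211}{210} a} = \frac{210}{211 a}$)
$\sqrt{C{\left(\left(-5\right) \left(-5\right) 3 \right)} - 34941} = \sqrt{\frac{210}{211 \left(-5\right) \left(-5\right) 3} - 34941} = \sqrt{\frac{210}{211 \cdot 25 \cdot 3} - 34941} = \sqrt{\frac{210}{211 \cdot 75} - 34941} = \sqrt{\frac{210}{211} \cdot \frac{1}{75} - 34941} = \sqrt{\frac{14}{1055} - 34941} = \sqrt{- \frac{36862741}{1055}} = \frac{i \sqrt{38890191755}}{1055}$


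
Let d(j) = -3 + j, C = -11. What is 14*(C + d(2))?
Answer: -168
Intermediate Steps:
14*(C + d(2)) = 14*(-11 + (-3 + 2)) = 14*(-11 - 1) = 14*(-12) = -168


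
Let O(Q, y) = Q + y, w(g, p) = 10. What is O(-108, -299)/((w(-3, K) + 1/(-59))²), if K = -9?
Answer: -1416767/346921 ≈ -4.0838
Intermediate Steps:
O(-108, -299)/((w(-3, K) + 1/(-59))²) = (-108 - 299)/((10 + 1/(-59))²) = -407/(10 - 1/59)² = -407/((589/59)²) = -407/346921/3481 = -407*3481/346921 = -1416767/346921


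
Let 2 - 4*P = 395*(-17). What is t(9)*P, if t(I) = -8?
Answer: -13434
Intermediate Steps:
P = 6717/4 (P = ½ - 395*(-17)/4 = ½ - ¼*(-6715) = ½ + 6715/4 = 6717/4 ≈ 1679.3)
t(9)*P = -8*6717/4 = -13434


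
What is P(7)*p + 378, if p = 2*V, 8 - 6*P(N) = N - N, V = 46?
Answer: 1502/3 ≈ 500.67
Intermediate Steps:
P(N) = 4/3 (P(N) = 4/3 - (N - N)/6 = 4/3 - 1/6*0 = 4/3 + 0 = 4/3)
p = 92 (p = 2*46 = 92)
P(7)*p + 378 = (4/3)*92 + 378 = 368/3 + 378 = 1502/3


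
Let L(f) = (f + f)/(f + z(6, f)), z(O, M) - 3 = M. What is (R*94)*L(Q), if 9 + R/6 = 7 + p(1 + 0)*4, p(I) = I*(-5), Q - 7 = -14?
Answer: -15792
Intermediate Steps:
z(O, M) = 3 + M
Q = -7 (Q = 7 - 14 = -7)
p(I) = -5*I
L(f) = 2*f/(3 + 2*f) (L(f) = (f + f)/(f + (3 + f)) = (2*f)/(3 + 2*f) = 2*f/(3 + 2*f))
R = -132 (R = -54 + 6*(7 - 5*(1 + 0)*4) = -54 + 6*(7 - 5*1*4) = -54 + 6*(7 - 5*4) = -54 + 6*(7 - 20) = -54 + 6*(-13) = -54 - 78 = -132)
(R*94)*L(Q) = (-132*94)*(2*(-7)/(3 + 2*(-7))) = -24816*(-7)/(3 - 14) = -24816*(-7)/(-11) = -24816*(-7)*(-1)/11 = -12408*14/11 = -15792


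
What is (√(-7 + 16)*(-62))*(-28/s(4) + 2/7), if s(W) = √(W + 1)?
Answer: -372/7 + 5208*√5/5 ≈ 2275.9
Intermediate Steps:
s(W) = √(1 + W)
(√(-7 + 16)*(-62))*(-28/s(4) + 2/7) = (√(-7 + 16)*(-62))*(-28/√(1 + 4) + 2/7) = (√9*(-62))*(-28*√5/5 + 2*(⅐)) = (3*(-62))*(-28*√5/5 + 2/7) = -186*(-28*√5/5 + 2/7) = -186*(2/7 - 28*√5/5) = -372/7 + 5208*√5/5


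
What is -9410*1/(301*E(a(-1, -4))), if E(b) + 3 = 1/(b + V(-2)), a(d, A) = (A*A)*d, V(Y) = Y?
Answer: 33876/3311 ≈ 10.231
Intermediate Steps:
a(d, A) = d*A**2 (a(d, A) = A**2*d = d*A**2)
E(b) = -3 + 1/(-2 + b) (E(b) = -3 + 1/(b - 2) = -3 + 1/(-2 + b))
-9410*1/(301*E(a(-1, -4))) = -9410*(-2 - 1*(-4)**2)/(301*(7 - (-3)*(-4)**2)) = -9410*(-2 - 1*16)/(301*(7 - (-3)*16)) = -9410*(-2 - 16)/(301*(7 - 3*(-16))) = -9410*(-18/(301*(7 + 48))) = -9410/(301*(-1/18*55)) = -9410/(301*(-55/18)) = -9410/(-16555/18) = -9410*(-18/16555) = 33876/3311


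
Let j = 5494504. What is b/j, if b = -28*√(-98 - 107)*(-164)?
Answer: 574*I*√205/686813 ≈ 0.011966*I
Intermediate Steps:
b = 4592*I*√205 (b = -28*I*√205*(-164) = 4592*I*√205 ≈ 65748.0*I)
b/j = (4592*I*√205)/5494504 = (4592*I*√205)*(1/5494504) = 574*I*√205/686813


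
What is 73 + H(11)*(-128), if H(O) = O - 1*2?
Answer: -1079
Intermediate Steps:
H(O) = -2 + O (H(O) = O - 2 = -2 + O)
73 + H(11)*(-128) = 73 + (-2 + 11)*(-128) = 73 + 9*(-128) = 73 - 1152 = -1079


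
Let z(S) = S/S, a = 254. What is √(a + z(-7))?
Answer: √255 ≈ 15.969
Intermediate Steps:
z(S) = 1
√(a + z(-7)) = √(254 + 1) = √255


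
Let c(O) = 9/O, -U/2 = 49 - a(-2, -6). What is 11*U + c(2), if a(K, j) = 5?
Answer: -1927/2 ≈ -963.50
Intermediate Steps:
U = -88 (U = -2*(49 - 1*5) = -2*(49 - 5) = -2*44 = -88)
11*U + c(2) = 11*(-88) + 9/2 = -968 + 9*(½) = -968 + 9/2 = -1927/2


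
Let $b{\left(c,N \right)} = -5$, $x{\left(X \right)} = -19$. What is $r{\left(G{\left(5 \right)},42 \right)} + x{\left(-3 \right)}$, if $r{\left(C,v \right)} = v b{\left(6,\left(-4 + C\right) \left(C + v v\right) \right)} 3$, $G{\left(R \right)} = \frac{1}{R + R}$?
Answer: $-649$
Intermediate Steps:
$G{\left(R \right)} = \frac{1}{2 R}$
$r{\left(C,v \right)} = - 15 v$ ($r{\left(C,v \right)} = v \left(-5\right) 3 = - 5 v 3 = - 15 v$)
$r{\left(G{\left(5 \right)},42 \right)} + x{\left(-3 \right)} = \left(-15\right) 42 - 19 = -630 - 19 = -649$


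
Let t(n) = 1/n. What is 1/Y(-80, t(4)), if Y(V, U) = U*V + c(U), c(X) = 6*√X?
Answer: -1/17 ≈ -0.058824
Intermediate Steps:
Y(V, U) = 6*√U + U*V (Y(V, U) = U*V + 6*√U = 6*√U + U*V)
1/Y(-80, t(4)) = 1/(6*√(1/4) - 80/4) = 1/(6*√(¼) + (¼)*(-80)) = 1/(6*(½) - 20) = 1/(3 - 20) = 1/(-17) = -1/17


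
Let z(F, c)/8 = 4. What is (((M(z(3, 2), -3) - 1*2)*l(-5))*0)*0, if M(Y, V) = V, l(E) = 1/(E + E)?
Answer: 0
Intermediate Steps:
l(E) = 1/(2*E)
z(F, c) = 32 (z(F, c) = 8*4 = 32)
(((M(z(3, 2), -3) - 1*2)*l(-5))*0)*0 = (((-3 - 1*2)*((½)/(-5)))*0)*0 = (((-3 - 2)*((½)*(-⅕)))*0)*0 = (-5*(-⅒)*0)*0 = ((½)*0)*0 = 0*0 = 0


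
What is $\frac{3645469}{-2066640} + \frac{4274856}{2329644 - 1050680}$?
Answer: $\frac{1043041197431}{660789540240} \approx 1.5785$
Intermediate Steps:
$\frac{3645469}{-2066640} + \frac{4274856}{2329644 - 1050680} = 3645469 \left(- \frac{1}{2066640}\right) + \frac{4274856}{1278964} = - \frac{3645469}{2066640} + 4274856 \cdot \frac{1}{1278964} = - \frac{3645469}{2066640} + \frac{1068714}{319741} = \frac{1043041197431}{660789540240}$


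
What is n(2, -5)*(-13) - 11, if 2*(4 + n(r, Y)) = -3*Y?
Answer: -113/2 ≈ -56.500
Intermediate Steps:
n(r, Y) = -4 - 3*Y/2 (n(r, Y) = -4 + (-3*Y)/2 = -4 - 3*Y/2)
n(2, -5)*(-13) - 11 = (-4 - 3/2*(-5))*(-13) - 11 = (-4 + 15/2)*(-13) - 11 = (7/2)*(-13) - 11 = -91/2 - 11 = -113/2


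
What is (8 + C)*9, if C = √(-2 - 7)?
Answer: 72 + 27*I ≈ 72.0 + 27.0*I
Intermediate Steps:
C = 3*I (C = √(-9) = 3*I ≈ 3.0*I)
(8 + C)*9 = (8 + 3*I)*9 = 72 + 27*I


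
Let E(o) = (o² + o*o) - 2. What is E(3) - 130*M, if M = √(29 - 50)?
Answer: 16 - 130*I*√21 ≈ 16.0 - 595.73*I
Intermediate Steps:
E(o) = -2 + 2*o² (E(o) = (o² + o²) - 2 = 2*o² - 2 = -2 + 2*o²)
M = I*√21 (M = √(-21) = I*√21 ≈ 4.5826*I)
E(3) - 130*M = (-2 + 2*3²) - 130*I*√21 = (-2 + 2*9) - 130*I*√21 = (-2 + 18) - 130*I*√21 = 16 - 130*I*√21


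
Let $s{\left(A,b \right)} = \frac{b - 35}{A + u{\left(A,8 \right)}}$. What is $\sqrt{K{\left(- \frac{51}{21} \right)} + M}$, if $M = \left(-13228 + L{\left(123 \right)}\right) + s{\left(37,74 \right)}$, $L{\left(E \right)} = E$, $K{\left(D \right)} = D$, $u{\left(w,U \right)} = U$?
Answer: $\frac{i \sqrt{144499845}}{105} \approx 114.48 i$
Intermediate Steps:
$s{\left(A,b \right)} = \frac{-35 + b}{8 + A}$ ($s{\left(A,b \right)} = \frac{b - 35}{A + 8} = \frac{-35 + b}{8 + A}$)
$M = - \frac{196562}{15}$ ($M = \left(-13228 + 123\right) + \frac{-35 + 74}{8 + 37} = -13105 + \frac{1}{45} \cdot 39 = -13105 + \frac{13}{15} = - \frac{196562}{15} \approx -13104.0$)
$\sqrt{K{\left(- \frac{51}{21} \right)} + M} = \sqrt{- \frac{51}{21} - \frac{196562}{15}} = \sqrt{\left(-51\right) \frac{1}{21} - \frac{196562}{15}} = \sqrt{- \frac{17}{7} - \frac{196562}{15}} = \sqrt{- \frac{1376189}{105}} = \frac{i \sqrt{144499845}}{105}$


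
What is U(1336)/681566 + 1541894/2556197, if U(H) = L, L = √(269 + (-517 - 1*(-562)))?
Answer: 1541894/2556197 + √314/681566 ≈ 0.60322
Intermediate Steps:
L = √314 (L = √(269 + (-517 + 562)) = √(269 + 45) = √314 ≈ 17.720)
U(H) = √314
U(1336)/681566 + 1541894/2556197 = √314/681566 + 1541894/2556197 = 1541894/2556197 + √314/681566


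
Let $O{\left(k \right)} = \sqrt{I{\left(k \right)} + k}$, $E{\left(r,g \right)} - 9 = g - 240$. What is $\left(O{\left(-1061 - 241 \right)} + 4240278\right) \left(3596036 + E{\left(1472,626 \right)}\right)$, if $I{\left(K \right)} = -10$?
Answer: $15249867247818 + 14385724 i \sqrt{82} \approx 1.525 \cdot 10^{13} + 1.3027 \cdot 10^{8} i$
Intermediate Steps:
$E{\left(r,g \right)} = -231 + g$ ($E{\left(r,g \right)} = 9 + \left(g - 240\right) = 9 + \left(-240 + g\right) = -231 + g$)
$O{\left(k \right)} = \sqrt{-10 + k}$
$\left(O{\left(-1061 - 241 \right)} + 4240278\right) \left(3596036 + E{\left(1472,626 \right)}\right) = \left(\sqrt{-10 - 1302} + 4240278\right) \left(3596036 + \left(-231 + 626\right)\right) = \left(\sqrt{-10 - 1302} + 4240278\right) \left(3596036 + 395\right) = \left(\sqrt{-1312} + 4240278\right) 3596431 = \left(4 i \sqrt{82} + 4240278\right) 3596431 = \left(4240278 + 4 i \sqrt{82}\right) 3596431 = 15249867247818 + 14385724 i \sqrt{82}$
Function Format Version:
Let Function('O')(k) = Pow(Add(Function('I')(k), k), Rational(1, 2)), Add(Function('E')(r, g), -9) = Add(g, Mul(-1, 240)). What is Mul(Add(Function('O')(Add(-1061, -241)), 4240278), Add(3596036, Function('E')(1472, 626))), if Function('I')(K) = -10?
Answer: Add(15249867247818, Mul(14385724, I, Pow(82, Rational(1, 2)))) ≈ Add(1.5250e+13, Mul(1.3027e+8, I))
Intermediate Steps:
Function('E')(r, g) = Add(-231, g) (Function('E')(r, g) = Add(9, Add(g, Mul(-1, 240))) = Add(9, Add(g, -240)) = Add(9, Add(-240, g)) = Add(-231, g))
Function('O')(k) = Pow(Add(-10, k), Rational(1, 2))
Mul(Add(Function('O')(Add(-1061, -241)), 4240278), Add(3596036, Function('E')(1472, 626))) = Mul(Add(Pow(Add(-10, Add(-1061, -241)), Rational(1, 2)), 4240278), Add(3596036, Add(-231, 626))) = Mul(Add(Pow(Add(-10, -1302), Rational(1, 2)), 4240278), Add(3596036, 395)) = Mul(Add(Pow(-1312, Rational(1, 2)), 4240278), 3596431) = Mul(Add(Mul(4, I, Pow(82, Rational(1, 2))), 4240278), 3596431) = Mul(Add(4240278, Mul(4, I, Pow(82, Rational(1, 2)))), 3596431) = Add(15249867247818, Mul(14385724, I, Pow(82, Rational(1, 2))))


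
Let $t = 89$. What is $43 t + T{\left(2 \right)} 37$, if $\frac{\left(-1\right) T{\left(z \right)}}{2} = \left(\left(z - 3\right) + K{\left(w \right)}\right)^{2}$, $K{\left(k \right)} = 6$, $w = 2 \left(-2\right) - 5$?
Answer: $1977$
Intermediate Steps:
$w = -9$ ($w = -4 - 5 = -9$)
$T{\left(z \right)} = - 2 \left(3 + z\right)^{2}$ ($T{\left(z \right)} = - 2 \left(\left(z - 3\right) + 6\right)^{2} = - 2 \left(\left(-3 + z\right) + 6\right)^{2} = - 2 \left(3 + z\right)^{2}$)
$43 t + T{\left(2 \right)} 37 = 43 \cdot 89 + - 2 \left(3 + 2\right)^{2} \cdot 37 = 3827 + - 2 \cdot 5^{2} \cdot 37 = 3827 + \left(-2\right) 25 \cdot 37 = 3827 - 1850 = 1977$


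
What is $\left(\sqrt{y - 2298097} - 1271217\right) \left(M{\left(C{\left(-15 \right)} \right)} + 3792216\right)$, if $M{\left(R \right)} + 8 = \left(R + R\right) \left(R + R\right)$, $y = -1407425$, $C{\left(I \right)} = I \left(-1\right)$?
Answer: $-4821863372436 + 3793108 i \sqrt{3705522} \approx -4.8219 \cdot 10^{12} + 7.3016 \cdot 10^{9} i$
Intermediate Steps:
$C{\left(I \right)} = - I$
$M{\left(R \right)} = -8 + 4 R^{2}$ ($M{\left(R \right)} = -8 + \left(R + R\right) \left(R + R\right) = -8 + 2 R 2 R = -8 + 4 R^{2}$)
$\left(\sqrt{y - 2298097} - 1271217\right) \left(M{\left(C{\left(-15 \right)} \right)} + 3792216\right) = \left(\sqrt{-1407425 - 2298097} - 1271217\right) \left(\left(-8 + 4 \left(\left(-1\right) \left(-15\right)\right)^{2}\right) + 3792216\right) = \left(\sqrt{-3705522} - 1271217\right) \left(\left(-8 + 4 \cdot 15^{2}\right) + 3792216\right) = \left(i \sqrt{3705522} - 1271217\right) \left(\left(-8 + 4 \cdot 225\right) + 3792216\right) = \left(-1271217 + i \sqrt{3705522}\right) \left(\left(-8 + 900\right) + 3792216\right) = \left(-1271217 + i \sqrt{3705522}\right) \left(892 + 3792216\right) = \left(-1271217 + i \sqrt{3705522}\right) 3793108 = -4821863372436 + 3793108 i \sqrt{3705522}$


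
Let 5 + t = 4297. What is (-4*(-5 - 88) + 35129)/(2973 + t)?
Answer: 35501/7265 ≈ 4.8866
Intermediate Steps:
t = 4292 (t = -5 + 4297 = 4292)
(-4*(-5 - 88) + 35129)/(2973 + t) = (-4*(-5 - 88) + 35129)/(2973 + 4292) = (-4*(-93) + 35129)/7265 = (372 + 35129)*(1/7265) = 35501*(1/7265) = 35501/7265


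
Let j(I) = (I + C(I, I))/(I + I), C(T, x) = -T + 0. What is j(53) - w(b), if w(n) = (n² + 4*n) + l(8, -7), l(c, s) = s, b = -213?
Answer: -44510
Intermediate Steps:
C(T, x) = -T
j(I) = 0 (j(I) = (I - I)/(I + I) = 0/((2*I)) = 0*(1/(2*I)) = 0)
w(n) = -7 + n² + 4*n (w(n) = (n² + 4*n) - 7 = -7 + n² + 4*n)
j(53) - w(b) = 0 - (-7 + (-213)² + 4*(-213)) = 0 - (-7 + 45369 - 852) = 0 - 1*44510 = 0 - 44510 = -44510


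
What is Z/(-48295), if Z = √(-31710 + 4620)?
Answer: -3*I*√3010/48295 ≈ -0.003408*I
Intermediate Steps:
Z = 3*I*√3010 (Z = √(-27090) = 3*I*√3010 ≈ 164.59*I)
Z/(-48295) = (3*I*√3010)/(-48295) = (3*I*√3010)*(-1/48295) = -3*I*√3010/48295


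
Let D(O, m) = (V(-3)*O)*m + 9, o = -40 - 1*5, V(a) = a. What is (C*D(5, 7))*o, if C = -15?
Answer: -64800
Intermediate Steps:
o = -45 (o = -40 - 5 = -45)
D(O, m) = 9 - 3*O*m (D(O, m) = (-3*O)*m + 9 = -3*O*m + 9 = 9 - 3*O*m)
(C*D(5, 7))*o = -15*(9 - 3*5*7)*(-45) = -15*(9 - 105)*(-45) = -15*(-96)*(-45) = 1440*(-45) = -64800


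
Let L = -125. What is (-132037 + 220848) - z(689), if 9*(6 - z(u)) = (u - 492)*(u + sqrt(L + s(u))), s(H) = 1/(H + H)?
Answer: 934978/9 + 197*I*sqrt(237359122)/12402 ≈ 1.0389e+5 + 244.72*I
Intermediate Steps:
s(H) = 1/(2*H)
z(u) = 6 - (-492 + u)*(u + sqrt(-125 + 1/(2*u)))/9 (z(u) = 6 - (u - 492)*(u + sqrt(-125 + 1/(2*u)))/9 = 6 - (-492 + u)*(u + sqrt(-125 + 1/(2*u)))/9)
(-132037 + 220848) - z(689) = (-132037 + 220848) - (6 - 1/9*689**2 + (164/3)*689 + 82*sqrt(2)*sqrt(-250 + 1/689)/3 - 1/18*689*sqrt(2)*sqrt(-250 + 1/689)) = 88811 - (6 - 1/9*474721 + 112996/3 + 82*sqrt(2)*sqrt(-250 + 1/689)/3 - 1/18*689*sqrt(2)*sqrt(-250 + 1/689)) = 88811 - (6 - 474721/9 + 112996/3 + 82*sqrt(2)*sqrt(-172249/689)/3 - 1/18*689*sqrt(2)*sqrt(-172249/689)) = 88811 - (6 - 474721/9 + 112996/3 + 82*sqrt(2)*(I*sqrt(118679561)/689)/3 - 1/18*689*sqrt(2)*I*sqrt(118679561)/689) = 88811 - (6 - 474721/9 + 112996/3 + 82*I*sqrt(237359122)/2067 - I*sqrt(237359122)/18) = 88811 - (-135679/9 - 197*I*sqrt(237359122)/12402) = 88811 + (135679/9 + 197*I*sqrt(237359122)/12402) = 934978/9 + 197*I*sqrt(237359122)/12402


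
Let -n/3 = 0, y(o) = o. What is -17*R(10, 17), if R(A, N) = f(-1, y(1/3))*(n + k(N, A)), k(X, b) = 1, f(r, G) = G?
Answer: -17/3 ≈ -5.6667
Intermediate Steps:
n = 0 (n = -3*0 = 0)
R(A, N) = ⅓ (R(A, N) = (0 + 1)/3 = (⅓)*1 = ⅓)
-17*R(10, 17) = -17*⅓ = -17/3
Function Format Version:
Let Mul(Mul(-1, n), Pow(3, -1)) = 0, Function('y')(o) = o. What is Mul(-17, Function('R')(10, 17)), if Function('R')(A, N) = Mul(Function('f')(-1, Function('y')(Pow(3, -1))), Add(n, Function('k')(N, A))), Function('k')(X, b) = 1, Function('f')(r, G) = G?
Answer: Rational(-17, 3) ≈ -5.6667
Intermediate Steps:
n = 0 (n = Mul(-3, 0) = 0)
Function('R')(A, N) = Rational(1, 3) (Function('R')(A, N) = Mul(Pow(3, -1), Add(0, 1)) = Mul(Rational(1, 3), 1) = Rational(1, 3))
Mul(-17, Function('R')(10, 17)) = Mul(-17, Rational(1, 3)) = Rational(-17, 3)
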